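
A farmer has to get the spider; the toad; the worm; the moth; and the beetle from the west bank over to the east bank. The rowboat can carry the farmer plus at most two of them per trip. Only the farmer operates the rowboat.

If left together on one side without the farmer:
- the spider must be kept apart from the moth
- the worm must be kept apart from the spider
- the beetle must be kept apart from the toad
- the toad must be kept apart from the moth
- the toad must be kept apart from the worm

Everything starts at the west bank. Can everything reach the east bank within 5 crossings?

No

Counting alone: the farmer can take at most 2 across per trip to the east bank, so moving all 5 needs at least 3 loaded trips out, with a return between consecutive ones — at least 5 crossings.
The safety rule pushes this higher. Following every safe sequence of crossings, the most of the 5 that can be at the east bank as the rowboat arrives there on crossing 5 is 4 — never all 5.
So the move cannot be finished within 5 crossings. (The shortest complete plan takes 7:)
1. Farmer goes to the east bank with the spider and the toad.
2. Farmer goes back to the west bank alone.
3. Farmer goes to the east bank with the worm.
4. Farmer goes back to the west bank with the spider and the toad.
5. Farmer goes to the east bank with the beetle and the moth.
6. Farmer goes back to the west bank alone.
7. Farmer goes to the east bank with the spider and the toad.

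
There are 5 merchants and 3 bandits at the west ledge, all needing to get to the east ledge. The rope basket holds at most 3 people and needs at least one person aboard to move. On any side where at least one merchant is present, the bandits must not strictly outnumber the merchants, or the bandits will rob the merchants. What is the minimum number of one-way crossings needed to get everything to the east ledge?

7

Counting alone: each trip to the east ledge takes at most 3 across and each return brings at least 1 back, so after t trips out (and t−1 returns) at most 3t − (t−1) of the 8 are across; that first reaches 8 at t = 4, so at least 7 crossings are needed.
The plan below uses exactly 7 crossings, so it is optimal:
1. 2 bandits → the east ledge.  (the west ledge: 5M 1B; the east ledge: 0M 2B)
2. 1 bandit ← the west ledge.  (the west ledge: 5M 2B; the east ledge: 0M 1B)
3. 2 merchants and 1 bandit → the east ledge.  (the west ledge: 3M 1B; the east ledge: 2M 2B)
4. 1 bandit ← the west ledge.  (the west ledge: 3M 2B; the east ledge: 2M 1B)
5. 1 merchant and 2 bandits → the east ledge.  (the west ledge: 2M 0B; the east ledge: 3M 3B)
6. 1 bandit ← the west ledge.  (the west ledge: 2M 1B; the east ledge: 3M 2B)
7. 2 merchants and 1 bandit → the east ledge.  (the west ledge: 0M 0B; the east ledge: 5M 3B)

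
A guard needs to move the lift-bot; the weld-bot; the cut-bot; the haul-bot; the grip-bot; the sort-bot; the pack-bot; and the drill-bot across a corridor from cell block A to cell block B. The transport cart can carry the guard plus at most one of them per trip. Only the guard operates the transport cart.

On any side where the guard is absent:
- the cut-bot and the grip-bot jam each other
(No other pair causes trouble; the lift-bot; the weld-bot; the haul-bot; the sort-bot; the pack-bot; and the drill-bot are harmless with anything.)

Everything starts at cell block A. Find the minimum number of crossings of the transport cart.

15

Counting alone: the guard can take at most 1 across per trip to cell block B, so moving all 8 needs at least 8 loaded trips out, with a return between consecutive ones — at least 15 crossings.
The plan below uses exactly 15 crossings, so it is optimal:
1. Guard goes to cell block B with the cut-bot.
2. Guard goes back to cell block A alone.
3. Guard goes to cell block B with the lift-bot.
4. Guard goes back to cell block A alone.
5. Guard goes to cell block B with the weld-bot.
6. Guard goes back to cell block A alone.
7. Guard goes to cell block B with the haul-bot.
8. Guard goes back to cell block A alone.
9. Guard goes to cell block B with the sort-bot.
10. Guard goes back to cell block A alone.
11. Guard goes to cell block B with the pack-bot.
12. Guard goes back to cell block A alone.
13. Guard goes to cell block B with the drill-bot.
14. Guard goes back to cell block A alone.
15. Guard goes to cell block B with the grip-bot.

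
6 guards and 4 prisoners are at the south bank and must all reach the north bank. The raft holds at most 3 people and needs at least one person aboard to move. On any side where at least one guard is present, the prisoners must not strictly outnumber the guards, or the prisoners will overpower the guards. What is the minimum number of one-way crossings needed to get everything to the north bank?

9

Counting alone: each trip to the north bank takes at most 3 across and each return brings at least 1 back, so after t trips out (and t−1 returns) at most 3t − (t−1) of the 10 are across; that first reaches 10 at t = 5, so at least 9 crossings are needed.
The plan below uses exactly 9 crossings, so it is optimal:
1. 2 prisoners → the north bank.  (the south bank: 6G 2P; the north bank: 0G 2P)
2. 1 prisoner ← the south bank.  (the south bank: 6G 3P; the north bank: 0G 1P)
3. 3 prisoners → the north bank.  (the south bank: 6G 0P; the north bank: 0G 4P)
4. 1 prisoner ← the south bank.  (the south bank: 6G 1P; the north bank: 0G 3P)
5. 3 guards → the north bank.  (the south bank: 3G 1P; the north bank: 3G 3P)
6. 1 prisoner ← the south bank.  (the south bank: 3G 2P; the north bank: 3G 2P)
7. 1 guard and 2 prisoners → the north bank.  (the south bank: 2G 0P; the north bank: 4G 4P)
8. 1 prisoner ← the south bank.  (the south bank: 2G 1P; the north bank: 4G 3P)
9. 2 guards and 1 prisoner → the north bank.  (the south bank: 0G 0P; the north bank: 6G 4P)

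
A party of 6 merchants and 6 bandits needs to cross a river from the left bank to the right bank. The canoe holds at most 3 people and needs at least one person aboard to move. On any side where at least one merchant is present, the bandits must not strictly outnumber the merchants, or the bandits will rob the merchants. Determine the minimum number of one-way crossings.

Following every safe sequence of crossings from the start, the most of the 12 that can be at the right bank as the canoe arrives there on crossings 1, 3, 5 is 3, 5, 6 respectively; the best ever achieved is 6 of 12.
From crossing 7 on, no configuration arises that was not already reachable earlier: only 17 distinct safe configurations (who is on which side, and where the canoe is) can ever be reached, none of them has everyone across, and every continuation just revisits them. They are: 0 merchants + 0 bandits across (canoe back at the start); 0 merchants + 1 bandit across (canoe there); 0 merchants + 1 bandit across (canoe back at the start); 0 merchants + 2 bandits across (canoe there); 0 merchants + 2 bandits across (canoe back at the start); 0 merchants + 3 bandits across (canoe there); 0 merchants + 3 bandits across (canoe back at the start); 0 merchants + 4 bandits across (canoe there); 0 merchants + 4 bandits across (canoe back at the start); 0 merchants + 5 bandits across (canoe there); 0 merchants + 5 bandits across (canoe back at the start); 0 merchants + 6 bandits across (canoe there); 1 merchant + 1 bandit across (canoe there); 1 merchant + 1 bandit across (canoe back at the start); 2 merchants + 2 bandits across (canoe there); 2 merchants + 2 bandits across (canoe back at the start); 3 merchants + 3 bandits across (canoe there). So no valid plan exists.

impossible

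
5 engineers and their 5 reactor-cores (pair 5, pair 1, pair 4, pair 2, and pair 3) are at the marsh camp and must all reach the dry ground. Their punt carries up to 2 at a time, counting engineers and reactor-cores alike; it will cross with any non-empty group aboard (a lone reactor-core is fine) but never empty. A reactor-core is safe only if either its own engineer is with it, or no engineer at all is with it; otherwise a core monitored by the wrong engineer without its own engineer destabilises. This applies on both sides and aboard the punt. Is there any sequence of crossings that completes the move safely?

No

Following every safe sequence of crossings from the start, the most of the 10 that can be at the dry ground as the punt arrives there on crossings 1, 3, 5, 7 is 2, 3, 4, 5 respectively; the best ever achieved is 5 of 10.
From crossing 9 on, no configuration arises that was not already reachable earlier: only 82 distinct safe configurations (who is on which side, and where the punt is) can ever be reached, none of them has everyone across, and every continuation just revisits them. So no valid plan exists.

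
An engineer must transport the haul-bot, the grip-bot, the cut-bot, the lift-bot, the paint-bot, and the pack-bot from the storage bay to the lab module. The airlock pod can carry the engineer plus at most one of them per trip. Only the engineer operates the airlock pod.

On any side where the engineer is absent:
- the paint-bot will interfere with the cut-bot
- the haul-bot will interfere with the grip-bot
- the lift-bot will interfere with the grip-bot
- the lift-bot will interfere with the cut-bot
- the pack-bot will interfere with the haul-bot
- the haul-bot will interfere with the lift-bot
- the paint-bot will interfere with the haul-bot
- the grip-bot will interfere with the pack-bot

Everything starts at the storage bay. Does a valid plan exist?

Whatever the first load, the items left behind include a forbidden pair without the engineer. No opening move is safe, so no plan exists.

No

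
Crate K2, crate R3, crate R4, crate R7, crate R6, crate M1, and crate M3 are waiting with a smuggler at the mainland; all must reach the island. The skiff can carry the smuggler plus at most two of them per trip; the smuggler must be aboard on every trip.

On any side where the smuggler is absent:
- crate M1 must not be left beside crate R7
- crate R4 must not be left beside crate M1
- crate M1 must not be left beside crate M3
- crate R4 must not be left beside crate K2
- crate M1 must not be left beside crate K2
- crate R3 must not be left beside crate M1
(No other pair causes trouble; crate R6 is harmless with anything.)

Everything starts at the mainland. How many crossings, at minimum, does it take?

Counting alone: the smuggler can take at most 2 across per trip to the island, so moving all 7 needs at least 4 loaded trips out, with a return between consecutive ones — at least 7 crossings.
The safety rule pushes this higher. Following every safe sequence of crossings, the most of the 7 that can be at the island as the skiff arrives there on crossings 7, 9 is 5, 6 respectively — never all 7.
So no plan with fewer than 11 crossings exists, and this one achieves 11:
1. Smuggler goes to the island with crate K2 and crate M1.
2. Smuggler goes back to the mainland with crate K2.
3. Smuggler goes to the island with crate K2 and crate R3.
4. Smuggler goes back to the mainland with crate M1.
5. Smuggler goes to the island with crate M1 and crate R7.
6. Smuggler goes back to the mainland with crate M1.
7. Smuggler goes to the island with crate M3 and crate R4.
8. Smuggler goes back to the mainland with crate K2.
9. Smuggler goes to the island with crate K2 and crate R6.
10. Smuggler goes back to the mainland with crate K2.
11. Smuggler goes to the island with crate K2 and crate M1.

11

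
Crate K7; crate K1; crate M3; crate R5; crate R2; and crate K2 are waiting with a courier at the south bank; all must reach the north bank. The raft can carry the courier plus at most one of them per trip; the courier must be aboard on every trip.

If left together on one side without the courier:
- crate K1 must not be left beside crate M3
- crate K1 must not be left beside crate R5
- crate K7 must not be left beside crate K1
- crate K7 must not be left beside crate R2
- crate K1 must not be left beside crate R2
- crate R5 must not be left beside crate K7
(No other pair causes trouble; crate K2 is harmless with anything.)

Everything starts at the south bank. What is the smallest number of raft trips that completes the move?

impossible

Whatever the first load, the items left behind include a forbidden pair without the courier. No opening move is safe, so no plan exists.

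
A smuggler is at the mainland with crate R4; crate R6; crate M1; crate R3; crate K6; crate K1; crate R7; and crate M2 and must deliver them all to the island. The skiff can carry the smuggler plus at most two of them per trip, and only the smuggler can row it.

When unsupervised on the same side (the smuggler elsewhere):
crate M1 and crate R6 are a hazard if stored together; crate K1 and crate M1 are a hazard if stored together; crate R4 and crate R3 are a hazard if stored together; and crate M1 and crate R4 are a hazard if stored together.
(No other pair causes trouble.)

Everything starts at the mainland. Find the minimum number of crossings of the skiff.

9

Counting alone: the smuggler can take at most 2 across per trip to the island, so moving all 8 needs at least 4 loaded trips out, with a return between consecutive ones — at least 7 crossings.
The safety rule pushes this higher. Following every safe sequence of crossings, the most of the 8 that can be at the island as the skiff arrives there on crossing 7 is 7 — never all 8.
So no plan with fewer than 9 crossings exists, and this one achieves 9:
1. Smuggler goes to the island with crate M1 and crate R4.
2. Smuggler goes back to the mainland with crate R4.
3. Smuggler goes to the island with crate R4 and crate R6.
4. Smuggler goes back to the mainland with crate M1.
5. Smuggler goes to the island with crate K1 and crate K6.
6. Smuggler goes back to the mainland alone.
7. Smuggler goes to the island with crate M2 and crate R7.
8. Smuggler goes back to the mainland alone.
9. Smuggler goes to the island with crate M1 and crate R3.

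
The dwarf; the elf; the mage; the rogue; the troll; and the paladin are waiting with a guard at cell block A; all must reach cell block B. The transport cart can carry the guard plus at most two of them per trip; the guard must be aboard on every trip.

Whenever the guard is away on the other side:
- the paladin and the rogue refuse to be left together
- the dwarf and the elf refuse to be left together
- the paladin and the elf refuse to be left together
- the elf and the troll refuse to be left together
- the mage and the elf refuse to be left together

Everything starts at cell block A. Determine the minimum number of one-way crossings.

Counting alone: the guard can take at most 2 across per trip to cell block B, so moving all 6 needs at least 3 loaded trips out, with a return between consecutive ones — at least 5 crossings.
The safety rule pushes this higher. Following every safe sequence of crossings, the most of the 6 that can be at cell block B as the transport cart arrives there on crossing 5 is 5 — never all 6.
So no plan with fewer than 7 crossings exists, and this one achieves 7:
1. Guard goes to cell block B with the elf and the rogue.  [cell block A: the dwarf, the mage, the paladin, the troll | cell block B: the elf, the rogue]
2. Guard goes back to cell block A alone.  [cell block A: the dwarf, the mage, the paladin, the troll | cell block B: the elf, the rogue]
3. Guard goes to cell block B with the dwarf and the mage.  [cell block A: the paladin, the troll | cell block B: the dwarf, the elf, the mage, the rogue]
4. Guard goes back to cell block A with the elf.  [cell block A: the elf, the paladin, the troll | cell block B: the dwarf, the mage, the rogue]
5. Guard goes to cell block B with the elf and the troll.  [cell block A: the paladin | cell block B: the dwarf, the elf, the mage, the rogue, the troll]
6. Guard goes back to cell block A with the elf.  [cell block A: the elf, the paladin | cell block B: the dwarf, the mage, the rogue, the troll]
7. Guard goes to cell block B with the elf and the paladin.  [cell block A: — | cell block B: the dwarf, the elf, the mage, the paladin, the rogue, the troll]

7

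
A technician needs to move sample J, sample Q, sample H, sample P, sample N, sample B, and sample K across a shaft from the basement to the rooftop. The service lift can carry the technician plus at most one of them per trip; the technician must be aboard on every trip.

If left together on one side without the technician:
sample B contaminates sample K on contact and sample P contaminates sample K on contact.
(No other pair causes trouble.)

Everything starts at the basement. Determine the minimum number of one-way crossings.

Counting alone: the technician can take at most 1 across per trip to the rooftop, so moving all 7 needs at least 7 loaded trips out, with a return between consecutive ones — at least 13 crossings.
The safety rule pushes this higher. Following every safe sequence of crossings, the most of the 7 that can be at the rooftop as the service lift arrives there on crossing 13 is 6 — never all 7.
So no plan with fewer than 15 crossings exists, and this one achieves 15:
1. Technician goes to the rooftop with sample K.
2. Technician goes back to the basement alone.
3. Technician goes to the rooftop with sample J.
4. Technician goes back to the basement alone.
5. Technician goes to the rooftop with sample Q.
6. Technician goes back to the basement alone.
7. Technician goes to the rooftop with sample H.
8. Technician goes back to the basement alone.
9. Technician goes to the rooftop with sample P.
10. Technician goes back to the basement with sample K.
11. Technician goes to the rooftop with sample B.
12. Technician goes back to the basement alone.
13. Technician goes to the rooftop with sample N.
14. Technician goes back to the basement alone.
15. Technician goes to the rooftop with sample K.

15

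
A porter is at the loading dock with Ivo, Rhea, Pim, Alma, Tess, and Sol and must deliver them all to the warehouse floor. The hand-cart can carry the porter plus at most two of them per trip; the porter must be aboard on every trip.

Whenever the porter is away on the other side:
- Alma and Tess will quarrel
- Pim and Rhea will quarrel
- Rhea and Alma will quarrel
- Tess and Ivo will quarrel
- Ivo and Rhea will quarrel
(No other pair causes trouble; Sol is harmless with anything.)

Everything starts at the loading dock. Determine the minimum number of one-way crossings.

7

Counting alone: the porter can take at most 2 across per trip to the warehouse floor, so moving all 6 needs at least 3 loaded trips out, with a return between consecutive ones — at least 5 crossings.
The safety rule pushes this higher. Following every safe sequence of crossings, the most of the 6 that can be at the warehouse floor as the hand-cart arrives there on crossing 5 is 5 — never all 6.
So no plan with fewer than 7 crossings exists, and this one achieves 7:
1. Porter goes to the warehouse floor with Rhea and Tess.
2. Porter goes back to the loading dock alone.
3. Porter goes to the warehouse floor with Ivo and Pim.
4. Porter goes back to the loading dock with Rhea and Tess.
5. Porter goes to the warehouse floor with Alma and Sol.
6. Porter goes back to the loading dock alone.
7. Porter goes to the warehouse floor with Rhea and Tess.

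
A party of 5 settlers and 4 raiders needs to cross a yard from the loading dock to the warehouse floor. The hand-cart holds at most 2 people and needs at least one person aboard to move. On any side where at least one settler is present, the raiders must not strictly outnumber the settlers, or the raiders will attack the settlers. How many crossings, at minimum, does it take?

15

Counting alone: each trip to the warehouse floor takes at most 2 across and each return brings at least 1 back, so after t trips out (and t−1 returns) at most 2t − (t−1) of the 9 are across; that first reaches 9 at t = 8, so at least 15 crossings are needed.
The plan below uses exactly 15 crossings, so it is optimal:
1. 2 raiders → the warehouse floor.  (the loading dock: 5S 2R; the warehouse floor: 0S 2R)
2. 1 raider ← the loading dock.  (the loading dock: 5S 3R; the warehouse floor: 0S 1R)
3. 2 raiders → the warehouse floor.  (the loading dock: 5S 1R; the warehouse floor: 0S 3R)
4. 1 raider ← the loading dock.  (the loading dock: 5S 2R; the warehouse floor: 0S 2R)
5. 2 settlers → the warehouse floor.  (the loading dock: 3S 2R; the warehouse floor: 2S 2R)
6. 1 raider ← the loading dock.  (the loading dock: 3S 3R; the warehouse floor: 2S 1R)
7. 1 settler and 1 raider → the warehouse floor.  (the loading dock: 2S 2R; the warehouse floor: 3S 2R)
8. 1 settler ← the loading dock.  (the loading dock: 3S 2R; the warehouse floor: 2S 2R)
9. 1 settler and 1 raider → the warehouse floor.  (the loading dock: 2S 1R; the warehouse floor: 3S 3R)
10. 1 raider ← the loading dock.  (the loading dock: 2S 2R; the warehouse floor: 3S 2R)
11. 1 settler and 1 raider → the warehouse floor.  (the loading dock: 1S 1R; the warehouse floor: 4S 3R)
12. 1 settler ← the loading dock.  (the loading dock: 2S 1R; the warehouse floor: 3S 3R)
13. 1 settler and 1 raider → the warehouse floor.  (the loading dock: 1S 0R; the warehouse floor: 4S 4R)
14. 1 raider ← the loading dock.  (the loading dock: 1S 1R; the warehouse floor: 4S 3R)
15. 1 settler and 1 raider → the warehouse floor.  (the loading dock: 0S 0R; the warehouse floor: 5S 4R)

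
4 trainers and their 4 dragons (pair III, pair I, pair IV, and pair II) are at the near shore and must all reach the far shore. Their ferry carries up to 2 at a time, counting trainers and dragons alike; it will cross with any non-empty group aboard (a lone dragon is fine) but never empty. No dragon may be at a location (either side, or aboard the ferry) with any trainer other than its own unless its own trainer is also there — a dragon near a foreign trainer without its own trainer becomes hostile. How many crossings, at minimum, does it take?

Following every safe sequence of crossings from the start, the most of the 8 that can be at the far shore as the ferry arrives there on crossings 1, 3, 5 is 2, 3, 4 respectively; the best ever achieved is 4 of 8.
From crossing 7 on, no configuration arises that was not already reachable earlier: only 44 distinct safe configurations (who is on which side, and where the ferry is) can ever be reached, none of them has everyone across, and every continuation just revisits them. So no valid plan exists.

impossible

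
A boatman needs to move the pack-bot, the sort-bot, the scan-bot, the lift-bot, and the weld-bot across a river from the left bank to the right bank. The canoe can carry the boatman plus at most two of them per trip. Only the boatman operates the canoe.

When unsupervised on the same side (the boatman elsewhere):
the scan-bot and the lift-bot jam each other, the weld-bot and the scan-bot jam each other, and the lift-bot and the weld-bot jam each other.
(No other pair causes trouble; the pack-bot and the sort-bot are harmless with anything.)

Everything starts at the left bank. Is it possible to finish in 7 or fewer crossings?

Yes

Yes — this plan uses 7 crossings (≤ 7):
1. Boatman goes to the right bank with the lift-bot and the scan-bot.
2. Boatman goes back to the left bank with the scan-bot.
3. Boatman goes to the right bank with the pack-bot and the scan-bot.
4. Boatman goes back to the left bank with the scan-bot.
5. Boatman goes to the right bank with the scan-bot and the sort-bot.
6. Boatman goes back to the left bank with the scan-bot.
7. Boatman goes to the right bank with the scan-bot and the weld-bot.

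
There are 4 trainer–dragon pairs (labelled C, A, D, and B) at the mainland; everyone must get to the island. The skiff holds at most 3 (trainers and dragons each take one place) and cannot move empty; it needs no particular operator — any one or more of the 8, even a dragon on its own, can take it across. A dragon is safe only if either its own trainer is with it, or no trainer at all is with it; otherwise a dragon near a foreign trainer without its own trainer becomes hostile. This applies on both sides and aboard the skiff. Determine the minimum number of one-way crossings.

Counting alone: each trip to the island takes at most 3 across and each return brings at least 1 back, so after t trips out (and t−1 returns) at most 3t − (t−1) of the 8 are across; that first reaches 8 at t = 4, so at least 7 crossings are needed.
The safety rule pushes this higher. Following every safe sequence of crossings, the most of the 8 that can be at the island as the skiff arrives there on crossing 7 is 7 — never all 8.
So no plan with fewer than 9 crossings exists, and this one achieves 9:
1. dragon C and trainer C cross → the island.
2. trainer C crosses ← the mainland.
3. dragon A, trainer A, and trainer C cross → the island.
4. dragon C and trainer C cross ← the mainland.
5. trainer B, trainer C, and trainer D cross → the island.
6. dragon A crosses ← the mainland.
7. dragon A and dragon C cross → the island.
8. dragon C crosses ← the mainland.
9. dragon B, dragon C, and dragon D cross → the island.

9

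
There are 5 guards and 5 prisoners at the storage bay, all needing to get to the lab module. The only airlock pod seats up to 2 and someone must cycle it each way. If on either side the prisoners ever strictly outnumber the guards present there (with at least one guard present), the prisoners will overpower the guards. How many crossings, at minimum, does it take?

impossible

Following every safe sequence of crossings from the start, the most of the 10 that can be at the lab module as the airlock pod arrives there on crossings 1, 3, 5, 7 is 2, 3, 4, 5 respectively; the best ever achieved is 5 of 10.
From crossing 9 on, no configuration arises that was not already reachable earlier: only 13 distinct safe configurations (who is on which side, and where the airlock pod is) can ever be reached, none of them has everyone across, and every continuation just revisits them. They are: 0 guards + 0 prisoners across (airlock pod back at the start); 0 guards + 1 prisoner across (airlock pod there); 0 guards + 1 prisoner across (airlock pod back at the start); 0 guards + 2 prisoners across (airlock pod there); 0 guards + 2 prisoners across (airlock pod back at the start); 0 guards + 3 prisoners across (airlock pod there); 0 guards + 3 prisoners across (airlock pod back at the start); 0 guards + 4 prisoners across (airlock pod there); 0 guards + 4 prisoners across (airlock pod back at the start); 0 guards + 5 prisoners across (airlock pod there); 1 guard + 1 prisoner across (airlock pod there); 1 guard + 1 prisoner across (airlock pod back at the start); 2 guards + 2 prisoners across (airlock pod there). So no valid plan exists.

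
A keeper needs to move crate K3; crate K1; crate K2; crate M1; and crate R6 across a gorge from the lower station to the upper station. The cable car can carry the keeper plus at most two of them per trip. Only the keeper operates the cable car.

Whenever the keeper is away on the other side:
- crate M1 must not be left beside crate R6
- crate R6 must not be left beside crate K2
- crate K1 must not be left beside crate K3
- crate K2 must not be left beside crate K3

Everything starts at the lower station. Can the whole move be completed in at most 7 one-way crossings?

Yes

Yes — this plan uses 7 crossings (≤ 7):
1. Keeper goes to the upper station with crate K3 and crate R6.  [the lower station: crate K1, crate K2, crate M1 | the upper station: crate K3, crate R6]
2. Keeper goes back to the lower station alone.  [the lower station: crate K1, crate K2, crate M1 | the upper station: crate K3, crate R6]
3. Keeper goes to the upper station with crate K1.  [the lower station: crate K2, crate M1 | the upper station: crate K1, crate K3, crate R6]
4. Keeper goes back to the lower station with crate K3.  [the lower station: crate K2, crate K3, crate M1 | the upper station: crate K1, crate R6]
5. Keeper goes to the upper station with crate K2 and crate M1.  [the lower station: crate K3 | the upper station: crate K1, crate K2, crate M1, crate R6]
6. Keeper goes back to the lower station with crate R6.  [the lower station: crate K3, crate R6 | the upper station: crate K1, crate K2, crate M1]
7. Keeper goes to the upper station with crate K3 and crate R6.  [the lower station: — | the upper station: crate K1, crate K2, crate K3, crate M1, crate R6]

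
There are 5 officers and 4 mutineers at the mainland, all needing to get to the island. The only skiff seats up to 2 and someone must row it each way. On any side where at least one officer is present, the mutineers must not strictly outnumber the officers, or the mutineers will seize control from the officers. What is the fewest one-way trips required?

Counting alone: each trip to the island takes at most 2 across and each return brings at least 1 back, so after t trips out (and t−1 returns) at most 2t − (t−1) of the 9 are across; that first reaches 9 at t = 8, so at least 15 crossings are needed.
The plan below uses exactly 15 crossings, so it is optimal:
1. 2 mutineers → the island.  (the mainland: 5O 2M; the island: 0O 2M)
2. 1 mutineer ← the mainland.  (the mainland: 5O 3M; the island: 0O 1M)
3. 2 mutineers → the island.  (the mainland: 5O 1M; the island: 0O 3M)
4. 1 mutineer ← the mainland.  (the mainland: 5O 2M; the island: 0O 2M)
5. 2 officers → the island.  (the mainland: 3O 2M; the island: 2O 2M)
6. 1 mutineer ← the mainland.  (the mainland: 3O 3M; the island: 2O 1M)
7. 1 officer and 1 mutineer → the island.  (the mainland: 2O 2M; the island: 3O 2M)
8. 1 officer ← the mainland.  (the mainland: 3O 2M; the island: 2O 2M)
9. 1 officer and 1 mutineer → the island.  (the mainland: 2O 1M; the island: 3O 3M)
10. 1 mutineer ← the mainland.  (the mainland: 2O 2M; the island: 3O 2M)
11. 1 officer and 1 mutineer → the island.  (the mainland: 1O 1M; the island: 4O 3M)
12. 1 officer ← the mainland.  (the mainland: 2O 1M; the island: 3O 3M)
13. 1 officer and 1 mutineer → the island.  (the mainland: 1O 0M; the island: 4O 4M)
14. 1 mutineer ← the mainland.  (the mainland: 1O 1M; the island: 4O 3M)
15. 1 officer and 1 mutineer → the island.  (the mainland: 0O 0M; the island: 5O 4M)

15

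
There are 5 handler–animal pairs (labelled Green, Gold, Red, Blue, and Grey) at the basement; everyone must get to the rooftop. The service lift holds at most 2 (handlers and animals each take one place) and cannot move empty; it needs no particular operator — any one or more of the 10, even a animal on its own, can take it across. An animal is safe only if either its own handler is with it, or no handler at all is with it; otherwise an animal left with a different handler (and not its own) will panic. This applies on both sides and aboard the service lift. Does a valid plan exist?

Following every safe sequence of crossings from the start, the most of the 10 that can be at the rooftop as the service lift arrives there on crossings 1, 3, 5, 7 is 2, 3, 4, 5 respectively; the best ever achieved is 5 of 10.
From crossing 9 on, no configuration arises that was not already reachable earlier: only 82 distinct safe configurations (who is on which side, and where the service lift is) can ever be reached, none of them has everyone across, and every continuation just revisits them. So no valid plan exists.

No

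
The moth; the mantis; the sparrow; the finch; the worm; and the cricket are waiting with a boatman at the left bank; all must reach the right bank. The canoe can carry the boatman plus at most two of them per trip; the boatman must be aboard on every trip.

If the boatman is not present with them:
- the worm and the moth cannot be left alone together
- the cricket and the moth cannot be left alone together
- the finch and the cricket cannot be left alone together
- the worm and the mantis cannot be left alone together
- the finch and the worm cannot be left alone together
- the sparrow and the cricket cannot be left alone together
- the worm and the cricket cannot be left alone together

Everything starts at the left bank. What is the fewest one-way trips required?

9

Counting alone: the boatman can take at most 2 across per trip to the right bank, so moving all 6 needs at least 3 loaded trips out, with a return between consecutive ones — at least 5 crossings.
The safety rule pushes this higher. Following every safe sequence of crossings, the most of the 6 that can be at the right bank as the canoe arrives there on crossings 5, 7 is 4, 5 respectively — never all 6.
So no plan with fewer than 9 crossings exists, and this one achieves 9:
1. Boatman goes to the right bank with the cricket and the worm.
2. Boatman goes back to the left bank with the worm.
3. Boatman goes to the right bank with the mantis and the worm.
4. Boatman goes back to the left bank with the worm.
5. Boatman goes to the right bank with the finch and the moth.
6. Boatman goes back to the left bank with the cricket.
7. Boatman goes to the right bank with the sparrow and the worm.
8. Boatman goes back to the left bank with the worm.
9. Boatman goes to the right bank with the cricket and the worm.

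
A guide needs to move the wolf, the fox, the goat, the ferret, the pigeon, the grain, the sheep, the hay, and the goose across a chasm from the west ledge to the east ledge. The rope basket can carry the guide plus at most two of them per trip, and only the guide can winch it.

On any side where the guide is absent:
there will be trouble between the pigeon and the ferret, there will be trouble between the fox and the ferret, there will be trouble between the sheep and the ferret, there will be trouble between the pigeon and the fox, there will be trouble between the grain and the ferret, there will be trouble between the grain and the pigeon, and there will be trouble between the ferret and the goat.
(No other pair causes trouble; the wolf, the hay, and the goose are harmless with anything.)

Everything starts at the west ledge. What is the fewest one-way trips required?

15

Counting alone: the guide can take at most 2 across per trip to the east ledge, so moving all 9 needs at least 5 loaded trips out, with a return between consecutive ones — at least 9 crossings.
The safety rule pushes this higher. Following every safe sequence of crossings, the most of the 9 that can be at the east ledge as the rope basket arrives there on crossings 9, 11, 13 is 6, 7, 8 respectively — never all 9.
So no plan with fewer than 15 crossings exists, and this one achieves 15:
1. Guide goes to the east ledge with the ferret and the pigeon.  [the west ledge: the fox, the goat, the goose, the grain, the hay, the sheep, the wolf | the east ledge: the ferret, the pigeon]
2. Guide goes back to the west ledge with the ferret.  [the west ledge: the ferret, the fox, the goat, the goose, the grain, the hay, the sheep, the wolf | the east ledge: the pigeon]
3. Guide goes to the east ledge with the ferret and the wolf.  [the west ledge: the fox, the goat, the goose, the grain, the hay, the sheep | the east ledge: the ferret, the pigeon, the wolf]
4. Guide goes back to the west ledge with the ferret.  [the west ledge: the ferret, the fox, the goat, the goose, the grain, the hay, the sheep | the east ledge: the pigeon, the wolf]
5. Guide goes to the east ledge with the ferret and the goat.  [the west ledge: the fox, the goose, the grain, the hay, the sheep | the east ledge: the ferret, the goat, the pigeon, the wolf]
6. Guide goes back to the west ledge with the ferret.  [the west ledge: the ferret, the fox, the goose, the grain, the hay, the sheep | the east ledge: the goat, the pigeon, the wolf]
7. Guide goes to the east ledge with the ferret and the sheep.  [the west ledge: the fox, the goose, the grain, the hay | the east ledge: the ferret, the goat, the pigeon, the sheep, the wolf]
8. Guide goes back to the west ledge with the ferret.  [the west ledge: the ferret, the fox, the goose, the grain, the hay | the east ledge: the goat, the pigeon, the sheep, the wolf]
9. Guide goes to the east ledge with the fox and the grain.  [the west ledge: the ferret, the goose, the hay | the east ledge: the fox, the goat, the grain, the pigeon, the sheep, the wolf]
10. Guide goes back to the west ledge with the pigeon.  [the west ledge: the ferret, the goose, the hay, the pigeon | the east ledge: the fox, the goat, the grain, the sheep, the wolf]
11. Guide goes to the east ledge with the ferret and the hay.  [the west ledge: the goose, the pigeon | the east ledge: the ferret, the fox, the goat, the grain, the hay, the sheep, the wolf]
12. Guide goes back to the west ledge with the ferret.  [the west ledge: the ferret, the goose, the pigeon | the east ledge: the fox, the goat, the grain, the hay, the sheep, the wolf]
13. Guide goes to the east ledge with the ferret and the goose.  [the west ledge: the pigeon | the east ledge: the ferret, the fox, the goat, the goose, the grain, the hay, the sheep, the wolf]
14. Guide goes back to the west ledge with the ferret.  [the west ledge: the ferret, the pigeon | the east ledge: the fox, the goat, the goose, the grain, the hay, the sheep, the wolf]
15. Guide goes to the east ledge with the ferret and the pigeon.  [the west ledge: — | the east ledge: the ferret, the fox, the goat, the goose, the grain, the hay, the pigeon, the sheep, the wolf]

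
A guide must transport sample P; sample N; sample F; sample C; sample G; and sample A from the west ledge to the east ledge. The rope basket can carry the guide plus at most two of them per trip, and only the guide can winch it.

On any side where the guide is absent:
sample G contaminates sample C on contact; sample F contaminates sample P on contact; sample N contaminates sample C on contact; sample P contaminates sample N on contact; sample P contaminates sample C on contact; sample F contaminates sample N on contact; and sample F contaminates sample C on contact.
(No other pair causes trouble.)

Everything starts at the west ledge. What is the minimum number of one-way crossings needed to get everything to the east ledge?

Whatever the first load, the items left behind include a forbidden pair without the guide. No opening move is safe, so no plan exists.

impossible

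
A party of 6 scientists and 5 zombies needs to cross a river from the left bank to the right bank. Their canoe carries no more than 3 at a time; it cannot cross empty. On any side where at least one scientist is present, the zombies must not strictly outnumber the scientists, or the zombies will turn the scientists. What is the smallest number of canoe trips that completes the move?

Counting alone: each trip to the right bank takes at most 3 across and each return brings at least 1 back, so after t trips out (and t−1 returns) at most 3t − (t−1) of the 11 are across; that first reaches 11 at t = 5, so at least 9 crossings are needed.
The plan below uses exactly 9 crossings, so it is optimal:
1. 3 zombies → the right bank.  (the left bank: 6S 2Z; the right bank: 0S 3Z)
2. 1 zombie ← the left bank.  (the left bank: 6S 3Z; the right bank: 0S 2Z)
3. 3 scientists → the right bank.  (the left bank: 3S 3Z; the right bank: 3S 2Z)
4. 1 scientist ← the left bank.  (the left bank: 4S 3Z; the right bank: 2S 2Z)
5. 2 scientists and 1 zombie → the right bank.  (the left bank: 2S 2Z; the right bank: 4S 3Z)
6. 1 scientist ← the left bank.  (the left bank: 3S 2Z; the right bank: 3S 3Z)
7. 2 scientists and 1 zombie → the right bank.  (the left bank: 1S 1Z; the right bank: 5S 4Z)
8. 1 scientist ← the left bank.  (the left bank: 2S 1Z; the right bank: 4S 4Z)
9. 2 scientists and 1 zombie → the right bank.  (the left bank: 0S 0Z; the right bank: 6S 5Z)

9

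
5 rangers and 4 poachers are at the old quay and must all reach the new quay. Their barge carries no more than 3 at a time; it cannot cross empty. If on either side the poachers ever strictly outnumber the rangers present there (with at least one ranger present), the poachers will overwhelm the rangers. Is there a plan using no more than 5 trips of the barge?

Counting alone: each trip to the new quay takes at most 3 across and each return brings at least 1 back, so after t trips out (and t−1 returns) at most 3t − (t−1) of the 9 are across; that first reaches 9 at t = 4, so at least 7 crossings are needed.
Since 5 < 7, 5 crossings cannot be enough. (The shortest complete plan in fact takes 7:)
1. 3 poachers → the new quay.  (the old quay: 5R 1P; the new quay: 0R 3P)
2. 1 poacher ← the old quay.  (the old quay: 5R 2P; the new quay: 0R 2P)
3. 3 rangers → the new quay.  (the old quay: 2R 2P; the new quay: 3R 2P)
4. 1 ranger ← the old quay.  (the old quay: 3R 2P; the new quay: 2R 2P)
5. 2 rangers and 1 poacher → the new quay.  (the old quay: 1R 1P; the new quay: 4R 3P)
6. 1 ranger ← the old quay.  (the old quay: 2R 1P; the new quay: 3R 3P)
7. 2 rangers and 1 poacher → the new quay.  (the old quay: 0R 0P; the new quay: 5R 4P)

No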